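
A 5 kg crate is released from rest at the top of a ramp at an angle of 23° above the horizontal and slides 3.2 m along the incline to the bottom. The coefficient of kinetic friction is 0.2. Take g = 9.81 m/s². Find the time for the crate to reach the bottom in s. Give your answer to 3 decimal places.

The weight component along the incline is mg sin 23° = 19.165 N and the normal force is N = mg cos 23° = 45.151 N.
Friction up the slope is f = μN = 0.2 × 45.151 = 9.030 N, so the net downslope force is 19.165 − 9.030 = 10.135 N and a = 10.135 / 5 = 2.0270 m/s².
Starting from rest, L = ½at², so t = √(2L/a) = √(2 × 3.2 / 2.0270) = 1.7769 s.

1.777 s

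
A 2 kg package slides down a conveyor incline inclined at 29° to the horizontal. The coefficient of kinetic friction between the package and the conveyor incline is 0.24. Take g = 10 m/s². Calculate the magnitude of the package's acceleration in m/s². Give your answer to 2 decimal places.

2.75 m/s²

Resolving the weight along the incline: the component pulling the package down the slope is mg sin 29° = 2 × 10 × 0.4848 = 9.696 N, and the normal force is N = mg cos 29° = 2 × 10 × 0.8746 = 17.492 N.
Kinetic friction acts up the slope with magnitude f = μN = 0.24 × 17.492 = 4.198 N.
Net force along the incline is 9.696 − 4.198 = 5.498 N, so a = 5.498 / 2 = 2.7490 m/s².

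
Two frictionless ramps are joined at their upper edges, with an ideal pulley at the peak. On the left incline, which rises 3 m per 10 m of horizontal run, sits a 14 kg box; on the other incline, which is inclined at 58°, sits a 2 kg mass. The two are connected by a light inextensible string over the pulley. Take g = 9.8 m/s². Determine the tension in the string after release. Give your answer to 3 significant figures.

Resolve each weight along its own incline: the 14 kg mass has component 14 × 9.8 × sin 16.70° = 39.424 N down its slope, and the 2 kg mass has 2 × 9.8 × sin 58° = 16.622 N down its slope.
The 14 kg side's 39.424 N exceeds the other side's 16.622 N, so that mass slides down and the 2 kg mass slides up. Taking that direction as positive, Newton's second law for the whole system gives 39.424 − 16.622 = (14 + 2) a, so a = 22.802 / 16 = 1.4251 m/s².
For the 2 kg mass (up-slope positive): T − 16.622 = 2 × 1.4251, so T = 19.472 N.

19.5 N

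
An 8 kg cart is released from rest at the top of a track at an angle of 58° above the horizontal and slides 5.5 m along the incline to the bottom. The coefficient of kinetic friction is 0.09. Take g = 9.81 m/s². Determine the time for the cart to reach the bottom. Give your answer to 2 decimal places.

1.18 s

The weight component along the incline is mg sin 58° = 66.555 N and the normal force is N = mg cos 58° = 41.588 N.
Friction up the slope is f = μN = 0.09 × 41.588 = 3.743 N, so the net downslope force is 66.555 − 3.743 = 62.812 N and a = 62.812 / 8 = 7.8515 m/s².
Starting from rest, L = ½at², so t = √(2L/a) = √(2 × 5.5 / 7.8515) = 1.1836 s.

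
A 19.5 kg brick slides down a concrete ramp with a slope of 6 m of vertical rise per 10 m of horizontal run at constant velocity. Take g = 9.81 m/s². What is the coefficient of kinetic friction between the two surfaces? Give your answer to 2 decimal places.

At constant velocity the net force along the incline is zero: mg sin 30.96° = μ mg cos 30.96°.
So μ = tan 30.96° = 0.5145 / 0.8575 = 0.6000.

0.60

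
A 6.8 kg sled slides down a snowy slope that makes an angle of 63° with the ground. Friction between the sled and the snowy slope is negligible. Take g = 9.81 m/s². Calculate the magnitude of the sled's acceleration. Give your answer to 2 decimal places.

Resolving the weight along the incline: the component pulling the sled down the slope is mg sin 63° = 6.8 × 9.81 × 0.8910 = 59.437 N, and the normal force is N = mg cos 63° = 6.8 × 9.81 × 0.4540 = 30.285 N.
With no friction the net force along the incline is 59.437 N, so a = g sin 63° = 59.437 / 6.8 = 8.7407 m/s².

8.74 m/s²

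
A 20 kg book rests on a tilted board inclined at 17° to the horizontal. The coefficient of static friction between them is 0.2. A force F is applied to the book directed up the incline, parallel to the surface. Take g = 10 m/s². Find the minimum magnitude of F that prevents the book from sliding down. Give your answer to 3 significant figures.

The normal force is N = mg cos 17° = 191.261 N. With F at its minimum the book is on the verge of sliding down, so static friction is at its maximum μ_s N = 0.2 × 191.261 = 38.252 N and acts up the slope.
Equilibrium along the incline: F + μ_s N = mg sin 17°, so F = 58.474 − 38.252 = 20.222 N.

20.2 N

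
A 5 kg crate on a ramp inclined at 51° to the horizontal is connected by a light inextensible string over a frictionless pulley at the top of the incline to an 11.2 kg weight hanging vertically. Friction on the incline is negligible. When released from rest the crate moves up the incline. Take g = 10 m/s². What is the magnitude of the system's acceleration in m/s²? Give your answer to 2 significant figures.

For the crate on the incline: the weight component along the slope is m₁g sin 51° = 5 × 10 × 0.7771 = 38.855 N and the normal force is N = m₁g cos 51° = 31.466 N.
Newton's second law for the crate (up-slope positive): T − 38.855 = 5 a. For the hanging weight (downward positive): 11.2 × 10 − T = 11.2 a.
Adding the two equations eliminates T: 73.145 = 16.2 a, so a = 4.5151 m/s².

4.5 m/s²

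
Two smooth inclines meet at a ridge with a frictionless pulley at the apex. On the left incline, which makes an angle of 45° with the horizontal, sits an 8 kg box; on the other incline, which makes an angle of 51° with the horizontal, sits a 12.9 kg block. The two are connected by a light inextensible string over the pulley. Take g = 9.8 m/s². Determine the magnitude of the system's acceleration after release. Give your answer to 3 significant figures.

Resolve each weight along its own incline: the 8 kg mass has component 8 × 9.8 × sin 45° = 55.437 N down its slope, and the 12.9 kg mass has 12.9 × 9.8 × sin 51° = 98.247 N down its slope.
The 12.9 kg side's 98.247 N exceeds the other side's 55.437 N, so that mass slides down and the 8 kg mass slides up. Taking that direction as positive, Newton's second law for the whole system gives 98.247 − 55.437 = (8 + 12.9) a, so a = 42.810 / 20.9 = 2.0483 m/s².

2.05 m/s²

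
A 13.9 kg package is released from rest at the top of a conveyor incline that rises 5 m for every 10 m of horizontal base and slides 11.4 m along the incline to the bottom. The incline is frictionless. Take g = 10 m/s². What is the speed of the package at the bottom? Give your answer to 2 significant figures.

10 m/s

The weight component along the incline is mg sin 26.57° = 62.163 N and the normal force is N = mg cos 26.57° = 124.325 N.
With no friction, a = g sin 26.57° = 4.4721 m/s².
Starting from rest over a distance of 11.4 m, v² = 2aL = 2 × 4.4721 × 11.4 = 101.9639, so v = 10.0977 m/s.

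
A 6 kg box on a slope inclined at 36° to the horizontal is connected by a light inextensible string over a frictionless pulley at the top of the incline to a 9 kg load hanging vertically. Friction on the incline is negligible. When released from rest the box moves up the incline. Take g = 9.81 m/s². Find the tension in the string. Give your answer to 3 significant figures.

For the box on the incline: the weight component along the slope is m₁g sin 36° = 6 × 9.81 × 0.5878 = 34.598 N and the normal force is N = m₁g cos 36° = 47.619 N.
Newton's second law for the box (up-slope positive): T − 34.598 = 6 a. For the hanging load (downward positive): 9 × 9.81 − T = 9 a.
Adding the two equations eliminates T: 53.692 = 15 a, so a = 3.5795 m/s².
Then from the hanging load's equation, T = 9 × (9.81 − 3.5795) = 56.075 N.

56.1 N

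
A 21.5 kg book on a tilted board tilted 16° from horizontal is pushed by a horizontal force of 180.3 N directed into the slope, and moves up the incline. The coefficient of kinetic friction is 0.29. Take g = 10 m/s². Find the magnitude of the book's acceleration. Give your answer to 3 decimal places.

1.847 m/s²

The horizontal push has components F cos 16° = 180.3 × 0.9613 = 173.322 N up the incline and F sin 16° = 180.3 × 0.2756 = 49.691 N pressing into the surface.
The normal force is therefore N = mg cos 16° + F sin 16° = 206.680 + 49.691 = 256.371 N, and kinetic friction down the slope is μN = 0.29 × 256.371 = 74.348 N.
Along the incline: F cos 16° − mg sin 16° − μN = ma, so 173.322 − 59.254 − 74.348 = 21.5 a, giving a = 1.8474 m/s².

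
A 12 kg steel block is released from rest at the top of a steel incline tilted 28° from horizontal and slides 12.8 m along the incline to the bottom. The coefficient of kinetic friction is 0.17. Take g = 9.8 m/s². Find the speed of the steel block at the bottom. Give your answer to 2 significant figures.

9.0 m/s

The weight component along the incline is mg sin 28° = 55.210 N and the normal force is N = mg cos 28° = 103.835 N.
Friction up the slope is f = μN = 0.17 × 103.835 = 17.652 N, so the net downslope force is 55.210 − 17.652 = 37.558 N and a = 37.558 / 12 = 3.1298 m/s².
Starting from rest over a distance of 12.8 m, v² = 2aL = 2 × 3.1298 × 12.8 = 80.1229, so v = 8.9511 m/s.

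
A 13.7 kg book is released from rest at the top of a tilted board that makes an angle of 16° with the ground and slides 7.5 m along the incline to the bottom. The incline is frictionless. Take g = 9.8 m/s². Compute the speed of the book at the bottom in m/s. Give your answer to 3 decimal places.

6.365 m/s

The weight component along the incline is mg sin 16° = 37.007 N and the normal force is N = mg cos 16° = 129.059 N.
With no friction, a = g sin 16° = 2.7012 m/s².
Starting from rest over a distance of 7.5 m, v² = 2aL = 2 × 2.7012 × 7.5 = 40.5180, so v = 6.3654 m/s.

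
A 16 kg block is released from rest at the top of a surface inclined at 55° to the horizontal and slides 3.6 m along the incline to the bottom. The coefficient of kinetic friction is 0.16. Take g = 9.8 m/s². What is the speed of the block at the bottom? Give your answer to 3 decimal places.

The weight component along the incline is mg sin 55° = 128.443 N and the normal force is N = mg cos 55° = 89.937 N.
Friction up the slope is f = μN = 0.16 × 89.937 = 14.390 N, so the net downslope force is 128.443 − 14.390 = 114.053 N and a = 114.053 / 16 = 7.1283 m/s².
Starting from rest over a distance of 3.6 m, v² = 2aL = 2 × 7.1283 × 3.6 = 51.3238, so v = 7.1641 m/s.

7.164 m/s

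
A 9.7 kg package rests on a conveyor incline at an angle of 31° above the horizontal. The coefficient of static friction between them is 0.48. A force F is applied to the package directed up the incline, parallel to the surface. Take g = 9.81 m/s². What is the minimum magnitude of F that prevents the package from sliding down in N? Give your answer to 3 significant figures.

9.86 N

The normal force is N = mg cos 31° = 81.565 N. With F at its minimum the package is on the verge of sliding down, so static friction is at its maximum μ_s N = 0.48 × 81.565 = 39.151 N and acts up the slope.
Equilibrium along the incline: F + μ_s N = mg sin 31°, so F = 49.009 − 39.151 = 9.858 N.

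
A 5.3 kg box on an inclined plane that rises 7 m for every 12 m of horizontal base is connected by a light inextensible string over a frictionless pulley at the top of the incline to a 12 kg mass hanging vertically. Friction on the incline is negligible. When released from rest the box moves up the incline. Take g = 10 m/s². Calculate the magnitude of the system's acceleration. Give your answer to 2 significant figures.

For the box on the incline: the weight component along the slope is m₁g sin 30.26° = 5.3 × 10 × 0.5039 = 26.707 N and the normal force is N = m₁g cos 30.26° = 45.780 N.
Newton's second law for the box (up-slope positive): T − 26.707 = 5.3 a. For the hanging mass (downward positive): 12 × 10 − T = 12 a.
Adding the two equations eliminates T: 93.293 = 17.3 a, so a = 5.3927 m/s².

5.4 m/s²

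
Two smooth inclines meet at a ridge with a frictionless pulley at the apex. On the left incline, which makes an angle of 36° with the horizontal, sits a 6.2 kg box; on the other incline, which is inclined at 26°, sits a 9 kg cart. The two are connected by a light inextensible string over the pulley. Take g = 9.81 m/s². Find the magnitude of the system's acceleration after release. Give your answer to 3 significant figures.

Resolve each weight along its own incline: the 6.2 kg mass has component 6.2 × 9.81 × sin 36° = 35.750 N down its slope, and the 9 kg mass has 9 × 9.81 × sin 26° = 38.704 N down its slope.
The 9 kg side's 38.704 N exceeds the other side's 35.750 N, so that mass slides down and the 6.2 kg mass slides up. Taking that direction as positive, Newton's second law for the whole system gives 38.704 − 35.750 = (6.2 + 9) a, so a = 2.954 / 15.2 = 0.1943 m/s².

0.194 m/s²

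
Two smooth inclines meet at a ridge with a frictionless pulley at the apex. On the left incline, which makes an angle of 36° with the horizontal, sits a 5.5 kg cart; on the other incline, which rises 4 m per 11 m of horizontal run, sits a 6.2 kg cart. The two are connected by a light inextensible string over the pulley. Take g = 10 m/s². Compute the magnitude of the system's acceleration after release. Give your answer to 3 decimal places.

0.952 m/s²

Resolve each weight along its own incline: the 5.5 kg mass has component 5.5 × 10 × sin 36° = 32.328 N down its slope, and the 6.2 kg mass has 6.2 × 10 × sin 19.98° = 21.188 N down its slope.
The 5.5 kg side's 32.328 N exceeds the other side's 21.188 N, so that mass slides down and the 6.2 kg mass slides up. Taking that direction as positive, Newton's second law for the whole system gives 32.328 − 21.188 = (5.5 + 6.2) a, so a = 11.140 / 11.7 = 0.9521 m/s².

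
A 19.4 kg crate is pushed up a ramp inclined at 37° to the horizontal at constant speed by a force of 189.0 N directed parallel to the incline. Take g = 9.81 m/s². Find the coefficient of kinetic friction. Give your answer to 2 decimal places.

At constant speed ΣF = 0 along the incline. The applied 189.0 N acts up the slope; the weight component mg sin 37° = 114.534 N and kinetic friction μN both act down the slope.
So 189.0 = 114.534 + μ × 151.992, giving μ = (189.0 − 114.534) / 151.992 = 0.4899.

0.49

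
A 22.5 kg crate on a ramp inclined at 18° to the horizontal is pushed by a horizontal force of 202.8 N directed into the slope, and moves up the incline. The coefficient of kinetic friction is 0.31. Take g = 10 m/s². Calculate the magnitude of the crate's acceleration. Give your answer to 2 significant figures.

The horizontal push has components F cos 18° = 202.8 × 0.9511 = 192.883 N up the incline and F sin 18° = 202.8 × 0.3090 = 62.665 N pressing into the surface.
The normal force is therefore N = mg cos 18° + F sin 18° = 213.997 + 62.665 = 276.662 N, and kinetic friction down the slope is μN = 0.31 × 276.662 = 85.765 N.
Along the incline: F cos 18° − mg sin 18° − μN = ma, so 192.883 − 69.525 − 85.765 = 22.5 a, giving a = 1.6708 m/s².

1.7 m/s²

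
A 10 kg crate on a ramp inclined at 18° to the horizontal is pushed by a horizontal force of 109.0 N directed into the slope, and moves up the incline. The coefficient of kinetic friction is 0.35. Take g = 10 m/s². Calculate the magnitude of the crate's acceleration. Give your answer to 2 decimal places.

The horizontal push has components F cos 18° = 109.0 × 0.9511 = 103.670 N up the incline and F sin 18° = 109.0 × 0.3090 = 33.681 N pressing into the surface.
The normal force is therefore N = mg cos 18° + F sin 18° = 95.110 + 33.681 = 128.791 N, and kinetic friction down the slope is μN = 0.35 × 128.791 = 45.077 N.
Along the incline: F cos 18° − mg sin 18° − μN = ma, so 103.670 − 30.900 − 45.077 = 10 a, giving a = 2.7693 m/s².

2.77 m/s²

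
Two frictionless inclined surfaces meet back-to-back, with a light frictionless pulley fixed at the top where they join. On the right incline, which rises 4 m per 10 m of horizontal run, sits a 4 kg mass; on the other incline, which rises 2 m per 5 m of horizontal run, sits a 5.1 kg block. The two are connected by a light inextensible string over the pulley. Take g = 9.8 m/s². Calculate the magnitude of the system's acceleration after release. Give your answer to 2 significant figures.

Resolve each weight along its own incline: the 4 kg mass has component 4 × 9.8 × sin 21.80° = 14.559 N down its slope, and the 5.1 kg mass has 5.1 × 9.8 × sin 21.80° = 18.562 N down its slope.
The 5.1 kg side's 18.562 N exceeds the other side's 14.559 N, so that mass slides down and the 4 kg mass slides up. Taking that direction as positive, Newton's second law for the whole system gives 18.562 − 14.559 = (4 + 5.1) a, so a = 4.003 / 9.1 = 0.4399 m/s².

0.44 m/s²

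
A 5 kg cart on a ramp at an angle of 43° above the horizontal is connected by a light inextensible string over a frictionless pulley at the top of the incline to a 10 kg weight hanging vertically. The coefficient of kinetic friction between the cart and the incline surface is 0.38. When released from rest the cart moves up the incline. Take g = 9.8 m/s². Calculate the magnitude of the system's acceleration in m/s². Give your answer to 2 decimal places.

3.40 m/s²

For the cart on the incline: the weight component along the slope is m₁g sin 43° = 5 × 9.8 × 0.6820 = 33.418 N and the normal force is N = m₁g cos 43° = 35.836 N.
Kinetic friction opposes the cart's motion up the incline: f = μN = 0.38 × 35.836 = 13.618 N acting down the slope.
Newton's second law for the cart (up-slope positive): T − 33.418 − 13.618 = 5 a. For the hanging weight (downward positive): 10 × 9.8 − T = 10 a.
Adding the two equations eliminates T: 50.964 = 15 a, so a = 3.3976 m/s².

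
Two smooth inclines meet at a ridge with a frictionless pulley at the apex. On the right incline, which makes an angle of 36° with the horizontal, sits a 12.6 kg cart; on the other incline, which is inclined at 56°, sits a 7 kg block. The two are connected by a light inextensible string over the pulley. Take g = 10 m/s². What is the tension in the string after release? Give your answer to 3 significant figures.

63.8 N

Resolve each weight along its own incline: the 12.6 kg mass has component 12.6 × 10 × sin 36° = 74.061 N down its slope, and the 7 kg mass has 7 × 10 × sin 56° = 58.033 N down its slope.
The 12.6 kg side's 74.061 N exceeds the other side's 58.033 N, so that mass slides down and the 7 kg mass slides up. Taking that direction as positive, Newton's second law for the whole system gives 74.061 − 58.033 = (12.6 + 7) a, so a = 16.028 / 19.6 = 0.8178 m/s².
For the 7 kg mass (up-slope positive): T − 58.033 = 7 × 0.8178, so T = 63.758 N.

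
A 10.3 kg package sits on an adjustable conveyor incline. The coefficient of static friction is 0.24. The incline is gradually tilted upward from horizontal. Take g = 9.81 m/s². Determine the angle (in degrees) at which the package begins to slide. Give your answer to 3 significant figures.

At the threshold of sliding, static friction is at its maximum μ_s N and exactly balances the weight component along the incline: mg sin θ = μ_s mg cos θ.
Hence tan θ = μ_s = 0.24, so θ = arctan(0.24) = 13.4957°.

13.5°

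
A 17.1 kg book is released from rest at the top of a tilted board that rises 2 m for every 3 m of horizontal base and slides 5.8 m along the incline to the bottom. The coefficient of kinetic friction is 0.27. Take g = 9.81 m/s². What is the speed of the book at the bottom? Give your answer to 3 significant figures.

The weight component along the incline is mg sin 33.69° = 93.052 N and the normal force is N = mg cos 33.69° = 139.577 N.
Friction up the slope is f = μN = 0.27 × 139.577 = 37.686 N, so the net downslope force is 93.052 − 37.686 = 55.366 N and a = 55.366 / 17.1 = 3.2378 m/s².
Starting from rest over a distance of 5.8 m, v² = 2aL = 2 × 3.2378 × 5.8 = 37.5585, so v = 6.1285 m/s.

6.13 m/s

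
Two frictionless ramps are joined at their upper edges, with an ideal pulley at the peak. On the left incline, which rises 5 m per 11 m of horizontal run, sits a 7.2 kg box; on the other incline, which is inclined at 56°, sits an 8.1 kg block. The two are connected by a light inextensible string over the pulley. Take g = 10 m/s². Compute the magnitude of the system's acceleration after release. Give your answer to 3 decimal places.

Resolve each weight along its own incline: the 7.2 kg mass has component 7.2 × 10 × sin 24.44° = 29.794 N down its slope, and the 8.1 kg mass has 8.1 × 10 × sin 56° = 67.152 N down its slope.
The 8.1 kg side's 67.152 N exceeds the other side's 29.794 N, so that mass slides down and the 7.2 kg mass slides up. Taking that direction as positive, Newton's second law for the whole system gives 67.152 − 29.794 = (7.2 + 8.1) a, so a = 37.358 / 15.3 = 2.4417 m/s².

2.442 m/s²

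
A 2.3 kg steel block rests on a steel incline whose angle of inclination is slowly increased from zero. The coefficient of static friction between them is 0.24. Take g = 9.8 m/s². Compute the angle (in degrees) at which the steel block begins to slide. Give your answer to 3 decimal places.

At the threshold of sliding, static friction is at its maximum μ_s N and exactly balances the weight component along the incline: mg sin θ = μ_s mg cos θ.
Hence tan θ = μ_s = 0.24, so θ = arctan(0.24) = 13.4957°.

13.496°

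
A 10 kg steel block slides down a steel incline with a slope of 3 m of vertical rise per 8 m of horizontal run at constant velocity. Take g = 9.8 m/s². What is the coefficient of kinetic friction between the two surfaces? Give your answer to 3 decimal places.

0.375

At constant velocity the net force along the incline is zero: mg sin 20.56° = μ mg cos 20.56°.
So μ = tan 20.56° = 0.3511 / 0.9363 = 0.3750.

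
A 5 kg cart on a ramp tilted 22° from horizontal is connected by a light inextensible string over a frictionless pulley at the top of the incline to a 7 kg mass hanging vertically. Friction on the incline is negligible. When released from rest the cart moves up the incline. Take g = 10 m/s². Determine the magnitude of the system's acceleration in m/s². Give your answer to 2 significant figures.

4.3 m/s²

For the cart on the incline: the weight component along the slope is m₁g sin 22° = 5 × 10 × 0.3746 = 18.730 N and the normal force is N = m₁g cos 22° = 46.359 N.
Newton's second law for the cart (up-slope positive): T − 18.730 = 5 a. For the hanging mass (downward positive): 7 × 10 − T = 7 a.
Adding the two equations eliminates T: 51.270 = 12 a, so a = 4.2725 m/s².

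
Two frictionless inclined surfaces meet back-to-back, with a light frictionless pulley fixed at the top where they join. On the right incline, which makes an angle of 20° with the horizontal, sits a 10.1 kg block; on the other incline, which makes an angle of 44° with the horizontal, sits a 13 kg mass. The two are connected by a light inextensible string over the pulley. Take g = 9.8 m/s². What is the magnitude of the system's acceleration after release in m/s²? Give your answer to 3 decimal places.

2.366 m/s²

Resolve each weight along its own incline: the 10.1 kg mass has component 10.1 × 9.8 × sin 20° = 33.853 N down its slope, and the 13 kg mass has 13 × 9.8 × sin 44° = 88.499 N down its slope.
The 13 kg side's 88.499 N exceeds the other side's 33.853 N, so that mass slides down and the 10.1 kg mass slides up. Taking that direction as positive, Newton's second law for the whole system gives 88.499 − 33.853 = (10.1 + 13) a, so a = 54.646 / 23.1 = 2.3656 m/s².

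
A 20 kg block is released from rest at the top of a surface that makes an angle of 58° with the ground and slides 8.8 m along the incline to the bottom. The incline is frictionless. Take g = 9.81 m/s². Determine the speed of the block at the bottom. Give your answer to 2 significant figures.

The weight component along the incline is mg sin 58° = 166.387 N and the normal force is N = mg cos 58° = 103.970 N.
With no friction, a = g sin 58° = 8.3194 m/s².
Starting from rest over a distance of 8.8 m, v² = 2aL = 2 × 8.3194 × 8.8 = 146.4214, so v = 12.1005 m/s.

12 m/s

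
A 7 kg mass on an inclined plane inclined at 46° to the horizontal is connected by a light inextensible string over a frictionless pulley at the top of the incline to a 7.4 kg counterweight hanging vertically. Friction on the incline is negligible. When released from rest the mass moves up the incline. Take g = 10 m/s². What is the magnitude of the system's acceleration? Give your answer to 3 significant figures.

1.64 m/s²

For the mass on the incline: the weight component along the slope is m₁g sin 46° = 7 × 10 × 0.7193 = 50.351 N and the normal force is N = m₁g cos 46° = 48.626 N.
Newton's second law for the mass (up-slope positive): T − 50.351 = 7 a. For the hanging counterweight (downward positive): 7.4 × 10 − T = 7.4 a.
Adding the two equations eliminates T: 23.649 = 14.4 a, so a = 1.6423 m/s².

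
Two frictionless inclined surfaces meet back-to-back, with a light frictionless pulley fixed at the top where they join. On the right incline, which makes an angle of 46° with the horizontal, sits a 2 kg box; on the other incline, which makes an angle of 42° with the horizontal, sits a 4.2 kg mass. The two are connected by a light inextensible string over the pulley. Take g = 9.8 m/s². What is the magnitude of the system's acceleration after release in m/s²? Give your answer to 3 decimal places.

2.168 m/s²

Resolve each weight along its own incline: the 2 kg mass has component 2 × 9.8 × sin 46° = 14.099 N down its slope, and the 4.2 kg mass has 4.2 × 9.8 × sin 42° = 27.541 N down its slope.
The 4.2 kg side's 27.541 N exceeds the other side's 14.099 N, so that mass slides down and the 2 kg mass slides up. Taking that direction as positive, Newton's second law for the whole system gives 27.541 − 14.099 = (2 + 4.2) a, so a = 13.442 / 6.2 = 2.1681 m/s².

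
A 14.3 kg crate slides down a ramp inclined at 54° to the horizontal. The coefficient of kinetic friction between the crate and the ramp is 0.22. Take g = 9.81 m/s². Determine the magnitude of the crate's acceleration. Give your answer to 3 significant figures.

Resolving the weight along the incline: the component pulling the crate down the slope is mg sin 54° = 14.3 × 9.81 × 0.8090 = 113.489 N, and the normal force is N = mg cos 54° = 14.3 × 9.81 × 0.5878 = 82.458 N.
Kinetic friction acts up the slope with magnitude f = μN = 0.22 × 82.458 = 18.141 N.
Net force along the incline is 113.489 − 18.141 = 95.348 N, so a = 95.348 / 14.3 = 6.6677 m/s².

6.67 m/s²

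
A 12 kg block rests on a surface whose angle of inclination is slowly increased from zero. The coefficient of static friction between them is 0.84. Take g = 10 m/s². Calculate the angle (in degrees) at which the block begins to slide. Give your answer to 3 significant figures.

At the threshold of sliding, static friction is at its maximum μ_s N and exactly balances the weight component along the incline: mg sin θ = μ_s mg cos θ.
Hence tan θ = μ_s = 0.84, so θ = arctan(0.84) = 40.0303°.

40.0°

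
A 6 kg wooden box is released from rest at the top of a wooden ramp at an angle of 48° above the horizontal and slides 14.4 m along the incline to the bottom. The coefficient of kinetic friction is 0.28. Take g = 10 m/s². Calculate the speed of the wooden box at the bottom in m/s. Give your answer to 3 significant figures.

12.7 m/s

The weight component along the incline is mg sin 48° = 44.589 N and the normal force is N = mg cos 48° = 40.148 N.
Friction up the slope is f = μN = 0.28 × 40.148 = 11.241 N, so the net downslope force is 44.589 − 11.241 = 33.348 N and a = 33.348 / 6 = 5.5580 m/s².
Starting from rest over a distance of 14.4 m, v² = 2aL = 2 × 5.5580 × 14.4 = 160.0704, so v = 12.6519 m/s.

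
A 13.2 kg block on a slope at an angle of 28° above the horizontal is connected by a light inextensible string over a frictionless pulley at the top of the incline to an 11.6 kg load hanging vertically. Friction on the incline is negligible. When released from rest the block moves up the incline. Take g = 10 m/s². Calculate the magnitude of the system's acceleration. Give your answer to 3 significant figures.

For the block on the incline: the weight component along the slope is m₁g sin 28° = 13.2 × 10 × 0.4695 = 61.974 N and the normal force is N = m₁g cos 28° = 116.549 N.
Newton's second law for the block (up-slope positive): T − 61.974 = 13.2 a. For the hanging load (downward positive): 11.6 × 10 − T = 11.6 a.
Adding the two equations eliminates T: 54.026 = 24.8 a, so a = 2.1785 m/s².

2.18 m/s²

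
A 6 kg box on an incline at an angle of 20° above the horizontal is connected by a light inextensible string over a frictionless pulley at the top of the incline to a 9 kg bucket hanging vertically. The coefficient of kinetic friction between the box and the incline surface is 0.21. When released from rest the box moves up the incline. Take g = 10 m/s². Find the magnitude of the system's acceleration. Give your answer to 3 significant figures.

3.84 m/s²

For the box on the incline: the weight component along the slope is m₁g sin 20° = 6 × 10 × 0.3420 = 20.520 N and the normal force is N = m₁g cos 20° = 56.382 N.
Kinetic friction opposes the box's motion up the incline: f = μN = 0.21 × 56.382 = 11.840 N acting down the slope.
Newton's second law for the box (up-slope positive): T − 20.520 − 11.840 = 6 a. For the hanging bucket (downward positive): 9 × 10 − T = 9 a.
Adding the two equations eliminates T: 57.640 = 15 a, so a = 3.8427 m/s².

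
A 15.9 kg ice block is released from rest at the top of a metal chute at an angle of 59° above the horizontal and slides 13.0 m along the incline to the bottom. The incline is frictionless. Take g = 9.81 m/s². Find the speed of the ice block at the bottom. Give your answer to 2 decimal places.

14.79 m/s

The weight component along the incline is mg sin 59° = 133.700 N and the normal force is N = mg cos 59° = 80.335 N.
With no friction, a = g sin 59° = 8.4088 m/s².
Starting from rest over a distance of 13.0 m, v² = 2aL = 2 × 8.4088 × 13.0 = 218.6288, so v = 14.7861 m/s.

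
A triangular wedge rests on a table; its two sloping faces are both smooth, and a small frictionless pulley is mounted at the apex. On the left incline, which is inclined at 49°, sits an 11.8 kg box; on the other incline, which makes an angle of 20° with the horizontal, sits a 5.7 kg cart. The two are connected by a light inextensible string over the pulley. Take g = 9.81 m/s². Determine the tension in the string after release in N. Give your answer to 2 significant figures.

Resolve each weight along its own incline: the 11.8 kg mass has component 11.8 × 9.81 × sin 49° = 87.364 N down its slope, and the 5.7 kg mass has 5.7 × 9.81 × sin 20° = 19.125 N down its slope.
The 11.8 kg side's 87.364 N exceeds the other side's 19.125 N, so that mass slides down and the 5.7 kg mass slides up. Taking that direction as positive, Newton's second law for the whole system gives 87.364 − 19.125 = (11.8 + 5.7) a, so a = 68.239 / 17.5 = 3.8994 m/s².
For the 5.7 kg mass (up-slope positive): T − 19.125 = 5.7 × 3.8994, so T = 41.352 N.

41 N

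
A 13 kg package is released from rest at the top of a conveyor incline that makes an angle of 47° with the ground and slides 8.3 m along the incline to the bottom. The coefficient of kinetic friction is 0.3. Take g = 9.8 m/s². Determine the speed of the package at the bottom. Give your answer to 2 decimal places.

9.26 m/s

The weight component along the incline is mg sin 47° = 93.174 N and the normal force is N = mg cos 47° = 86.887 N.
Friction up the slope is f = μN = 0.3 × 86.887 = 26.066 N, so the net downslope force is 93.174 − 26.066 = 67.108 N and a = 67.108 / 13 = 5.1622 m/s².
Starting from rest over a distance of 8.3 m, v² = 2aL = 2 × 5.1622 × 8.3 = 85.6925, so v = 9.2570 m/s.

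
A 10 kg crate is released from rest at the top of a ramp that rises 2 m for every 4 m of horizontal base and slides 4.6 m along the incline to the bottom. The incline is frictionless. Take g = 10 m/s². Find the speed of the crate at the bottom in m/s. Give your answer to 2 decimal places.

6.41 m/s

The weight component along the incline is mg sin 26.57° = 44.721 N and the normal force is N = mg cos 26.57° = 89.443 N.
With no friction, a = g sin 26.57° = 4.4721 m/s².
Starting from rest over a distance of 4.6 m, v² = 2aL = 2 × 4.4721 × 4.6 = 41.1433, so v = 6.4143 m/s.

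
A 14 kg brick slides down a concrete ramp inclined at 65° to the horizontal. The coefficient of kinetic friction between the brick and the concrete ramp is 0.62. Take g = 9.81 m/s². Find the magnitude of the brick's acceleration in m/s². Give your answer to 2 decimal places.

6.32 m/s²

Resolving the weight along the incline: the component pulling the brick down the slope is mg sin 65° = 14 × 9.81 × 0.9063 = 124.471 N, and the normal force is N = mg cos 65° = 14 × 9.81 × 0.4226 = 58.040 N.
Kinetic friction acts up the slope with magnitude f = μN = 0.62 × 58.040 = 35.985 N.
Net force along the incline is 124.471 − 35.985 = 88.486 N, so a = 88.486 / 14 = 6.3204 m/s².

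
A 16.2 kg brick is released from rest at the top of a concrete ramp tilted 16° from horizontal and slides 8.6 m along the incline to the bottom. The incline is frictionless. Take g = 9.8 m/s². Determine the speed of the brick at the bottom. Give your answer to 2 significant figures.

The weight component along the incline is mg sin 16° = 43.760 N and the normal force is N = mg cos 16° = 152.610 N.
With no friction, a = g sin 16° = 2.7012 m/s².
Starting from rest over a distance of 8.6 m, v² = 2aL = 2 × 2.7012 × 8.6 = 46.4606, so v = 6.8162 m/s.

6.8 m/s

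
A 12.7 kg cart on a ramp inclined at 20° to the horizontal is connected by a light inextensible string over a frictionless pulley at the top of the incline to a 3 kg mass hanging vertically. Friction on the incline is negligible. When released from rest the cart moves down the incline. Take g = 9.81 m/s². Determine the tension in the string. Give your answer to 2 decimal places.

31.95 N

For the cart on the incline: the weight component along the slope is m₁g sin 20° = 12.7 × 9.81 × 0.3420 = 42.609 N and the normal force is N = m₁g cos 20° = 117.073 N.
Newton's second law for the cart (down-slope positive): 42.609 − T = 12.7 a. For the hanging mass (upward positive): T − 3 × 9.81 = 3 a.
Adding the two equations eliminates T: 13.179 = 15.7 a, so a = 0.8394 m/s².
Then from the hanging mass's equation, T = 3 × (9.81 + 0.8394) = 31.948 N.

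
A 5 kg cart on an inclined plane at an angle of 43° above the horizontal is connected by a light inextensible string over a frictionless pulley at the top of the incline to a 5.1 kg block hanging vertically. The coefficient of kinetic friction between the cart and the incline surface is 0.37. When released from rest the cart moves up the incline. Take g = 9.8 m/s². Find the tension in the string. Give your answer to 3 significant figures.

For the cart on the incline: the weight component along the slope is m₁g sin 43° = 5 × 9.8 × 0.6820 = 33.418 N and the normal force is N = m₁g cos 43° = 35.836 N.
Kinetic friction opposes the cart's motion up the incline: f = μN = 0.37 × 35.836 = 13.259 N acting down the slope.
Newton's second law for the cart (up-slope positive): T − 33.418 − 13.259 = 5 a. For the hanging block (downward positive): 5.1 × 9.8 − T = 5.1 a.
Adding the two equations eliminates T: 3.303 = 10.1 a, so a = 0.3270 m/s².
Then from the hanging block's equation, T = 5.1 × (9.8 − 0.3270) = 48.312 N.

48.3 N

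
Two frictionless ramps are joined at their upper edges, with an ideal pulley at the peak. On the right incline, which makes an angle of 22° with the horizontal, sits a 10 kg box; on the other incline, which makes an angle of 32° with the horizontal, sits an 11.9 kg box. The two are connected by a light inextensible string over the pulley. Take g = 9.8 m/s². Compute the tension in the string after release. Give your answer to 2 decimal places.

48.17 N

Resolve each weight along its own incline: the 10 kg mass has component 10 × 9.8 × sin 22° = 36.711 N down its slope, and the 11.9 kg mass has 11.9 × 9.8 × sin 32° = 61.799 N down its slope.
The 11.9 kg side's 61.799 N exceeds the other side's 36.711 N, so that mass slides down and the 10 kg mass slides up. Taking that direction as positive, Newton's second law for the whole system gives 61.799 − 36.711 = (10 + 11.9) a, so a = 25.088 / 21.9 = 1.1456 m/s².
For the 10 kg mass (up-slope positive): T − 36.711 = 10 × 1.1456, so T = 48.167 N.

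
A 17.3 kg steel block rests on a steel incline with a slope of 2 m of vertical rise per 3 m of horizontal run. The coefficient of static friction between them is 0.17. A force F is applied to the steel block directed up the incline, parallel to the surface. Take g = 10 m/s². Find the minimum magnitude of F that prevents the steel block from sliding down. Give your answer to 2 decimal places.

The normal force is N = mg cos 33.69° = 143.945 N. With F at its minimum the steel block is on the verge of sliding down, so static friction is at its maximum μ_s N = 0.17 × 143.945 = 24.471 N and acts up the slope.
Equilibrium along the incline: F + μ_s N = mg sin 33.69°, so F = 95.963 − 24.471 = 71.492 N.

71.49 N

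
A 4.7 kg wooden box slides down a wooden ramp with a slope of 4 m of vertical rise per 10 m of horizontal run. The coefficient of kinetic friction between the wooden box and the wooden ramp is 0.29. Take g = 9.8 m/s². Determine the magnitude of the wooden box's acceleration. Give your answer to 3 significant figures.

Resolving the weight along the incline: the component pulling the wooden box down the slope is mg sin 21.80° = 4.7 × 9.8 × 0.3714 = 17.107 N, and the normal force is N = mg cos 21.80° = 4.7 × 9.8 × 0.9285 = 42.767 N.
Kinetic friction acts up the slope with magnitude f = μN = 0.29 × 42.767 = 12.402 N.
Net force along the incline is 17.107 − 12.402 = 4.705 N, so a = 4.705 / 4.7 = 1.0011 m/s².

1.00 m/s²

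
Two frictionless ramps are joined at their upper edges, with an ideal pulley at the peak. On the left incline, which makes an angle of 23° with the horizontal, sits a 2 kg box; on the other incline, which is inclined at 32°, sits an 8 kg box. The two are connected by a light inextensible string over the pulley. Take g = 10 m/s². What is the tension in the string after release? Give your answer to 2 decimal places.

14.73 N

Resolve each weight along its own incline: the 2 kg mass has component 2 × 10 × sin 23° = 7.815 N down its slope, and the 8 kg mass has 8 × 10 × sin 32° = 42.394 N down its slope.
The 8 kg side's 42.394 N exceeds the other side's 7.815 N, so that mass slides down and the 2 kg mass slides up. Taking that direction as positive, Newton's second law for the whole system gives 42.394 − 7.815 = (2 + 8) a, so a = 34.579 / 10 = 3.4579 m/s².
For the 2 kg mass (up-slope positive): T − 7.815 = 2 × 3.4579, so T = 14.731 N.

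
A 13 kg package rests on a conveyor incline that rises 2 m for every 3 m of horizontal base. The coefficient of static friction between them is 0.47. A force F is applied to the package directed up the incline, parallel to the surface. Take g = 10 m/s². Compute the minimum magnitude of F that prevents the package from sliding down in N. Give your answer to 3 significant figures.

21.3 N

The normal force is N = mg cos 33.69° = 108.167 N. With F at its minimum the package is on the verge of sliding down, so static friction is at its maximum μ_s N = 0.47 × 108.167 = 50.838 N and acts up the slope.
Equilibrium along the incline: F + μ_s N = mg sin 33.69°, so F = 72.111 − 50.838 = 21.273 N.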